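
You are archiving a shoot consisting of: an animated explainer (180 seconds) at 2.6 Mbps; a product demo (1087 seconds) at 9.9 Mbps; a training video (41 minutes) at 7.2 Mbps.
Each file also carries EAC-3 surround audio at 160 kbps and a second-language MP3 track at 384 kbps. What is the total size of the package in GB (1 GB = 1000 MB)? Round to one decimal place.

3.9 GB

Audio total: 160 + 384 = 544 kbps = 0.544 Mbps.
animated explainer: 3.144 Mbps × 180 s = 565.9 Mb
product demo: 10.444 Mbps × 1087 s = 11352.6 Mb
training video: 7.744 Mbps × 2460 s = 19050.2 Mb
Total: 30968.8 Mb = 3871.1 MB.
= 3.871 GB.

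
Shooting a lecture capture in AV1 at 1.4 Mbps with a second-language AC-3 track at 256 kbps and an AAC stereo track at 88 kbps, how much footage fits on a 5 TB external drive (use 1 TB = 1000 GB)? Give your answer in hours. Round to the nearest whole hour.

Audio total: 256 + 88 = 344 kbps = 0.344 Mbps.
Total bitrate: 1.4 + 0.344 = 1.744 Mbps.
Capacity: 5 TB = 40,000,000 Mb.
Recording time: 40,000,000 / 1.744 = 22,935,780 s ≈ 6,371 hours.

6371 hours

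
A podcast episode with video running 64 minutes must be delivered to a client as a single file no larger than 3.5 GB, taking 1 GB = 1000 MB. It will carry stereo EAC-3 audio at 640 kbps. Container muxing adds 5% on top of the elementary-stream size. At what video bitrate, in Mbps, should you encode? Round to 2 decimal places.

6.30 Mbps

Budget: 3.5 GB = 28000.0 Mb.
Stream payload after overhead: 28000.0 / 1.05 = 26666.7 Mb.
64 min = 3840 s
Total bitrate budget: 26666.7 Mb / 3840 s = 6.944 Mbps.
Audio: 640 kbps = 0.640 Mbps.
Video: 6.944 − 0.640 = 6.304 Mbps.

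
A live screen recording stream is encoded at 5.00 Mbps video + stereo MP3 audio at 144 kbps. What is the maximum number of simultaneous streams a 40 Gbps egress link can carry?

7776

Audio: 144 kbps = 0.144 Mbps.
Per-viewer media rate: 5.144 Mbps.
40 Gbps = 40,000 Mbps; 40,000 / 5.144 = 7776.05 → 7776 viewers.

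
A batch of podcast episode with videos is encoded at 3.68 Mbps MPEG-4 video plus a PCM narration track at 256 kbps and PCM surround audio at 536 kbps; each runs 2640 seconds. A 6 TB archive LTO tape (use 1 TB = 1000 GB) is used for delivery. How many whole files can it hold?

4065

Audio total: 256 + 536 = 792 kbps = 0.792 Mbps.
Total bitrate: 4.472 Mbps.
Per item: 4.472 Mbps × 2640 s = 11,806 Mb = 1,476 MB.
Capacity: 6 TB = 48,000,000 Mb; 4065.70 items → 4065 complete.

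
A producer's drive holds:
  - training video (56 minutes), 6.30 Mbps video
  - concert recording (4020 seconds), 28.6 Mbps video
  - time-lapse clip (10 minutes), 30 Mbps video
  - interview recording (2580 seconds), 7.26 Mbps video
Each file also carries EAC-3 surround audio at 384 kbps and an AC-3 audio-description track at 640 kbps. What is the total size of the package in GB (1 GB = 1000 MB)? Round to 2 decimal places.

22.96 GB

Audio total: 384 + 640 = 1024 kbps = 1.024 Mbps.
training video: 7.324 Mbps × 3360 s = 24608.6 Mb
concert recording: 29.624 Mbps × 4020 s = 119088.5 Mb
time-lapse clip: 31.024 Mbps × 600 s = 18614.4 Mb
interview recording: 8.284 Mbps × 2580 s = 21372.7 Mb
Total: 183684.2 Mb = 22960.5 MB.
= 22.96 GB.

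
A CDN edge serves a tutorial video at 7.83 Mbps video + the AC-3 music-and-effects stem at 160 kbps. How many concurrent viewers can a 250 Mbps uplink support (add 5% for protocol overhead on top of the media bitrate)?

29

Audio: 160 kbps = 0.160 Mbps.
Per-viewer media rate: 7.990 Mbps.
On the wire with 5% overhead: 8.389 Mbps.
250 Mbps = 250.0 Mbps; 250.0 / 8.389 = 29.80 → 29 viewers.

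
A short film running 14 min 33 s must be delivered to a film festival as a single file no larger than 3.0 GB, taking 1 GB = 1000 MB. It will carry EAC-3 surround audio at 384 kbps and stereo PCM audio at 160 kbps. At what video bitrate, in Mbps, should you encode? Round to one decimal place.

26.9 Mbps

Budget: 3.0 GB = 24000.0 Mb.
14 min 33 s = 873 s
Total bitrate budget: 24000.0 Mb / 873 s = 27.491 Mbps.
Audio total: 384 + 160 = 544 kbps = 0.544 Mbps.
Video: 27.491 − 0.544 = 26.947 Mbps.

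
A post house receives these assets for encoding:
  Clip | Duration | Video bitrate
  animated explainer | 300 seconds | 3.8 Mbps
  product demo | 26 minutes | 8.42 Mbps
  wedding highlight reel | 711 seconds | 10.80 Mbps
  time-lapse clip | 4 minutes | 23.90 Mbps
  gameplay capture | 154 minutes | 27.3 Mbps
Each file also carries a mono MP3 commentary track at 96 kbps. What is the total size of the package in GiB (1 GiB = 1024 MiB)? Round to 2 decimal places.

32.72 GiB

Audio: 96 kbps = 0.096 Mbps.
animated explainer: 3.896 Mbps × 300 s = 1168.8 Mb
product demo: 8.516 Mbps × 1560 s = 13285.0 Mb
wedding highlight reel: 10.896 Mbps × 711 s = 7747.1 Mb
time-lapse clip: 23.996 Mbps × 240 s = 5759.0 Mb
gameplay capture: 27.396 Mbps × 9240 s = 253139.0 Mb
Total: 281098.9 Mb = 35137.4 MB.
= 32.72 GiB.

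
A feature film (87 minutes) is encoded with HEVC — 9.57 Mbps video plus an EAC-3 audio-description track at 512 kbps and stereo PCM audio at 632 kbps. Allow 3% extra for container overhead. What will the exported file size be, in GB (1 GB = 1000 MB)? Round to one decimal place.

7.2 GB

87 min = 5220 s
Audio total: 512 + 632 = 1144 kbps = 1.144 Mbps.
Total bitrate: 9.57 + 1.144 = 10.714 Mbps.
Stream data: 10.714 Mbps × 5220 s = 55927.1 Mb.
With 3% container overhead: ×1.03.
57,605 Mb ÷ 8 = 7,201 MB → 7.201 GB.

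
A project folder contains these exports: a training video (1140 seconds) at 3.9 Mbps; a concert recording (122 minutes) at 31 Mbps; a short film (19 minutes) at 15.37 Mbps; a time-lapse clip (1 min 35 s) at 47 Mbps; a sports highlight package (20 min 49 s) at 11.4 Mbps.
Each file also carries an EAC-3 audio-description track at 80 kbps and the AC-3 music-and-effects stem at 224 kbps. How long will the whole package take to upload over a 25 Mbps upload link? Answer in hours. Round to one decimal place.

Audio total: 80 + 224 = 304 kbps = 0.304 Mbps.
training video: 4.204 Mbps × 1140 s = 4792.6 Mb
concert recording: 31.304 Mbps × 7320 s = 229145.3 Mb
short film: 15.674 Mbps × 1140 s = 17868.4 Mb
time-lapse clip: 47.304 Mbps × 95 s = 4493.9 Mb
sports highlight package: 11.704 Mbps × 1249 s = 14618.3 Mb
Total: 270918.4 Mb = 33864.8 MB.
At 25 Mbps: 270918.4 / 25 = 10837 s ≈ 3.01 hours.

3.0 hours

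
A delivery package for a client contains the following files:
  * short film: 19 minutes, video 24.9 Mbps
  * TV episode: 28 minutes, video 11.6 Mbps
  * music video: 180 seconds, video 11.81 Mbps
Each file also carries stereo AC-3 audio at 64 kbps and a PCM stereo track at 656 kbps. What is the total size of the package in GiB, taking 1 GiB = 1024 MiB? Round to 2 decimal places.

6.07 GiB

Audio total: 64 + 656 = 720 kbps = 0.720 Mbps.
short film: 25.620 Mbps × 1140 s = 29206.8 Mb
TV episode: 12.320 Mbps × 1680 s = 20697.6 Mb
music video: 12.530 Mbps × 180 s = 2255.4 Mb
Total: 52159.8 Mb = 6520.0 MB.
= 6.072 GiB.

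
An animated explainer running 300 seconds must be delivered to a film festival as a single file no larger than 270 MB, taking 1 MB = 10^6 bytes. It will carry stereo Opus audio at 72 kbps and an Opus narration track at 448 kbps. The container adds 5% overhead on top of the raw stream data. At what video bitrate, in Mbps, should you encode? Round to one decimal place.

6.3 Mbps

Budget: 270 MB = 2160.0 Mb.
Stream payload after overhead: 2160.0 / 1.05 = 2057.1 Mb.
Total bitrate budget: 2057.1 Mb / 300 s = 6.857 Mbps.
Audio total: 72 + 448 = 520 kbps = 0.520 Mbps.
Video: 6.857 − 0.520 = 6.337 Mbps.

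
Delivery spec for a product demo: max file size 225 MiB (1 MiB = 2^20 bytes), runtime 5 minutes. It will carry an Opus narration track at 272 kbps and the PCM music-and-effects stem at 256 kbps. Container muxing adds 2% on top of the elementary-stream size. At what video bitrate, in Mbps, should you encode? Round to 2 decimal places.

5.64 Mbps

Budget: 225 MiB = 1887.4 Mb.
Stream payload after overhead: 1887.4 / 1.02 = 1850.4 Mb.
5 min = 300 s
Total bitrate budget: 1850.4 Mb / 300 s = 6.168 Mbps.
Audio total: 272 + 256 = 528 kbps = 0.528 Mbps.
Video: 6.168 − 0.528 = 5.640 Mbps.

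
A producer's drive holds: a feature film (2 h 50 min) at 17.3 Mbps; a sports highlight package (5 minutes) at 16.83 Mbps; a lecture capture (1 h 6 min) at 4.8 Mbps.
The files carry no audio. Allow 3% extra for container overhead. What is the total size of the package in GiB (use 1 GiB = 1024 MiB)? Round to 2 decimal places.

24.04 GiB

feature film: 17.300 Mbps × 10200 s × 1.03 = 181753.8 Mb
sports highlight package: 16.830 Mbps × 300 s × 1.03 = 5200.5 Mb
lecture capture: 4.800 Mbps × 3960 s × 1.03 = 19578.2 Mb
Total: 206532.5 Mb = 25816.6 MB.
= 24.04 GiB.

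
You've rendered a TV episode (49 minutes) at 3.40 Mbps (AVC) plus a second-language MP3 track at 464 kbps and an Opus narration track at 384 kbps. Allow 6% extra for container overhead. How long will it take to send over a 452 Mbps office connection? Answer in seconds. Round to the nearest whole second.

49 min = 2940 s
Audio total: 464 + 384 = 848 kbps = 0.848 Mbps.
Total bitrate: 4.248 Mbps.
File: 4.248 Mbps × 2940 s = 12489.1 Mb.
With 6% container overhead: ×1.06. → 13238.5 Mb.
At 452 Mbps: 13238.5 / 452 = 29.3 s ≈ 29.3 seconds.

29 seconds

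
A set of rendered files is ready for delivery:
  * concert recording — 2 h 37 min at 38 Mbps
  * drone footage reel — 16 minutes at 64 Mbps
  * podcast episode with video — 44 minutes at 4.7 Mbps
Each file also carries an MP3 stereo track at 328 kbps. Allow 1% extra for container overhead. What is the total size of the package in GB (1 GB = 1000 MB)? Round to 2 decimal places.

Audio: 328 kbps = 0.328 Mbps.
concert recording: 38.328 Mbps × 9420 s × 1.01 = 364660.3 Mb
drone footage reel: 64.328 Mbps × 960 s × 1.01 = 62372.4 Mb
podcast episode with video: 5.028 Mbps × 2640 s × 1.01 = 13406.7 Mb
Total: 440439.3 Mb = 55054.9 MB.
= 55.05 GB.

55.05 GB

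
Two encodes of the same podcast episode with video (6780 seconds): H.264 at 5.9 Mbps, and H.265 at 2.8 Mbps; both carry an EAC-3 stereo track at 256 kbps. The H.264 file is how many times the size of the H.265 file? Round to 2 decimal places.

2.01

Audio: 256 kbps = 0.256 Mbps.
H.264: 6.156 Mbps × 6780 s = 41737.7 Mb = 4.859 GiB.
H.265: 3.056 Mbps × 6780 s = 20719.7 Mb = 2.412 GiB.
Ratio: 4.859 / 2.412 = 2.014.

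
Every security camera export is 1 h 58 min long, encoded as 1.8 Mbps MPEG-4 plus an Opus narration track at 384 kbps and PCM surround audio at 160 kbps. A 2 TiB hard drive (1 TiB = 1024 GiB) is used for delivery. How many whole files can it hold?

1060

1 h 58 min = 118 min = 7080 s
Audio total: 384 + 160 = 544 kbps = 0.544 Mbps.
Total bitrate: 2.344 Mbps.
Per item: 2.344 Mbps × 7080 s = 16,596 Mb = 2,074 MB.
Capacity: 2 TiB = 17,592,186 Mb; 1060.06 items → 1060 complete.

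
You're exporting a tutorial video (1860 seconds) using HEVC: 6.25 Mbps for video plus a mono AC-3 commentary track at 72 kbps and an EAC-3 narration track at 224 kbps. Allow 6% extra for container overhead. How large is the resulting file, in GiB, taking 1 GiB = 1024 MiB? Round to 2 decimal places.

1.50 GiB

Audio total: 72 + 224 = 296 kbps = 0.296 Mbps.
Total bitrate: 6.25 + 0.296 = 6.546 Mbps.
Stream data: 6.546 Mbps × 1860 s = 12175.6 Mb.
With 6% container overhead: ×1.06.
12,906 Mb = 1,613,261,700 bytes ÷ 1,073,741,824 = 1.502 GiB.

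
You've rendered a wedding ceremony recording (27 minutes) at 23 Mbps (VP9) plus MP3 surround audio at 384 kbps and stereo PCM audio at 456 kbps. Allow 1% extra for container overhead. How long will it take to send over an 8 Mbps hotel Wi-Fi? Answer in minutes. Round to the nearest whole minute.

27 min = 1620 s
Audio total: 384 + 456 = 840 kbps = 0.840 Mbps.
Total bitrate: 23.840 Mbps.
File: 23.840 Mbps × 1620 s = 38620.8 Mb.
With 1% container overhead: ×1.01. → 39007.0 Mb.
At 8 Mbps: 39007.0 / 8 = 4875.9 s ≈ 81.3 minutes.

81 minutes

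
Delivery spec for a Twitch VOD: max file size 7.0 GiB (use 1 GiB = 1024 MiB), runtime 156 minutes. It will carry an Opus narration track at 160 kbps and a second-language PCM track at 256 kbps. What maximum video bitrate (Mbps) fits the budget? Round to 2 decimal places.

Budget: 7.0 GiB = 60129.5 Mb.
156 min = 9360 s
Total bitrate budget: 60129.5 Mb / 9360 s = 6.424 Mbps.
Audio total: 160 + 256 = 416 kbps = 0.416 Mbps.
Video: 6.424 − 0.416 = 6.008 Mbps.

6.01 Mbps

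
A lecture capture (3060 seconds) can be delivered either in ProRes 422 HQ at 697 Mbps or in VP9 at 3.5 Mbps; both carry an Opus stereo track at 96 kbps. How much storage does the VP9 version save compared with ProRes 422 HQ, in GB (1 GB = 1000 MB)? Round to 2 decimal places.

265.26 GB

Audio: 96 kbps = 0.096 Mbps.
ProRes 422 HQ: 697.096 Mbps × 3060 s = 2133113.8 Mb = 266.639 GB.
VP9: 3.596 Mbps × 3060 s = 11003.8 Mb = 1.375 GB.
Saving: 266.639 − 1.375 = 265.264 GB.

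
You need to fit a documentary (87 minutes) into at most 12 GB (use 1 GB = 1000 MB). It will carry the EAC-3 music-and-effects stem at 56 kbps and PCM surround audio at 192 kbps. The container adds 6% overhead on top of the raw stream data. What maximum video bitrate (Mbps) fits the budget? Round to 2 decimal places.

Budget: 12 GB = 96000.0 Mb.
Stream payload after overhead: 96000.0 / 1.06 = 90566.0 Mb.
87 min = 5220 s
Total bitrate budget: 90566.0 Mb / 5220 s = 17.350 Mbps.
Audio total: 56 + 192 = 248 kbps = 0.248 Mbps.
Video: 17.350 − 0.248 = 17.102 Mbps.

17.10 Mbps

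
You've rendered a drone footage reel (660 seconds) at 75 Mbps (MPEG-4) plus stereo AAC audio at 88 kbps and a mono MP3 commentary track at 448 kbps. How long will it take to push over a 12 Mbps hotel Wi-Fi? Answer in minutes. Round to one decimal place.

69.2 minutes

Audio total: 88 + 448 = 536 kbps = 0.536 Mbps.
Total bitrate: 75.536 Mbps.
File: 75.536 Mbps × 660 s = 49853.8 Mb.
At 12 Mbps: 49853.8 / 12 = 4154.5 s ≈ 69.2 minutes.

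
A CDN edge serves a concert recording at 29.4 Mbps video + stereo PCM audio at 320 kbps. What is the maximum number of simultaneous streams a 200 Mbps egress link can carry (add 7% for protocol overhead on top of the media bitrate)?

6

Audio: 320 kbps = 0.320 Mbps.
Per-viewer media rate: 29.720 Mbps.
On the wire with 7% overhead: 31.800 Mbps.
200 Mbps = 200.0 Mbps; 200.0 / 31.800 = 6.29 → 6 viewers.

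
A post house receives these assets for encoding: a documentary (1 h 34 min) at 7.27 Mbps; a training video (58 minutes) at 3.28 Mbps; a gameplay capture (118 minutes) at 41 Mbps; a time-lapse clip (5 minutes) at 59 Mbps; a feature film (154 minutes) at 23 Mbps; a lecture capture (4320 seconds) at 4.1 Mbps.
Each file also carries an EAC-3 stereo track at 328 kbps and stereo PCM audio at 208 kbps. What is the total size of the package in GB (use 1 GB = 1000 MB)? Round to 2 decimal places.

75.84 GB

Audio total: 328 + 208 = 536 kbps = 0.536 Mbps.
documentary: 7.806 Mbps × 5640 s = 44025.8 Mb
training video: 3.816 Mbps × 3480 s = 13279.7 Mb
gameplay capture: 41.536 Mbps × 7080 s = 294074.9 Mb
time-lapse clip: 59.536 Mbps × 300 s = 17860.8 Mb
feature film: 23.536 Mbps × 9240 s = 217472.6 Mb
lecture capture: 4.636 Mbps × 4320 s = 20027.5 Mb
Total: 606741.4 Mb = 75842.7 MB.
= 75.84 GB.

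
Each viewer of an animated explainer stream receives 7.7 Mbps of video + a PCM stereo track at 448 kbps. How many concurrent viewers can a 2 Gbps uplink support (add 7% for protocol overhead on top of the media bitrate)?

229

Audio: 448 kbps = 0.448 Mbps.
Per-viewer media rate: 8.148 Mbps.
On the wire with 7% overhead: 8.718 Mbps.
2 Gbps = 2,000 Mbps; 2,000 / 8.718 = 229.40 → 229 viewers.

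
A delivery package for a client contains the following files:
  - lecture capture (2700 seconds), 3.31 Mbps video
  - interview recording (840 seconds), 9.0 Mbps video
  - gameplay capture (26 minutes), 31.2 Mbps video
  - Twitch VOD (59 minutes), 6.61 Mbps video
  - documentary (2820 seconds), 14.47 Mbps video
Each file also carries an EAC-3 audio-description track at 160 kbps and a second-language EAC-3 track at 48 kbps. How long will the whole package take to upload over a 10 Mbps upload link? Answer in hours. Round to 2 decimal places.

3.66 hours

Audio total: 160 + 48 = 208 kbps = 0.208 Mbps.
lecture capture: 3.518 Mbps × 2700 s = 9498.6 Mb
interview recording: 9.208 Mbps × 840 s = 7734.7 Mb
gameplay capture: 31.408 Mbps × 1560 s = 48996.5 Mb
Twitch VOD: 6.818 Mbps × 3540 s = 24135.7 Mb
documentary: 14.678 Mbps × 2820 s = 41392.0 Mb
Total: 131757.5 Mb = 16469.7 MB.
At 10 Mbps: 131757.5 / 10 = 13176 s ≈ 3.66 hours.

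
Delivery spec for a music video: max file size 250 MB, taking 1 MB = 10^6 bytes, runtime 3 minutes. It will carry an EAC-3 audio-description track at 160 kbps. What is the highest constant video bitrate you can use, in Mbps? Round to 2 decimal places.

10.95 Mbps

Budget: 250 MB = 2000.0 Mb.
3 min = 180 s
Total bitrate budget: 2000.0 Mb / 180 s = 11.111 Mbps.
Audio: 160 kbps = 0.160 Mbps.
Video: 11.111 − 0.160 = 10.951 Mbps.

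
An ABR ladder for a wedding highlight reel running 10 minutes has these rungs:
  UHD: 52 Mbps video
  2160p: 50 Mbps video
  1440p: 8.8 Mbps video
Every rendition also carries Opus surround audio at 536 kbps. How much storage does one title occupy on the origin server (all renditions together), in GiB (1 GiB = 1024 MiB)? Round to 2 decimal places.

7.85 GiB

10 min = 600 s
Audio: 536 kbps = 0.536 Mbps.
Sum of rendition bitrates: (52+0.536) + (50+0.536) + (8.8+0.536) = 112.408 Mbps.
× 600 s = 67,445 Mb = 8,431 MB = 7.852 GiB.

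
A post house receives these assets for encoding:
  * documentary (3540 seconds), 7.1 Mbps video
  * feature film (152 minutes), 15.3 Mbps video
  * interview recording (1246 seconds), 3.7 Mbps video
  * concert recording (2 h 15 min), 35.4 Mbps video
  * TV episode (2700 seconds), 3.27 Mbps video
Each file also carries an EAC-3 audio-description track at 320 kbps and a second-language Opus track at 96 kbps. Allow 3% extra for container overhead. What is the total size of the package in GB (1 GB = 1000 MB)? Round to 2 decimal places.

Audio total: 320 + 96 = 416 kbps = 0.416 Mbps.
documentary: 7.516 Mbps × 3540 s × 1.03 = 27404.8 Mb
feature film: 15.716 Mbps × 9120 s × 1.03 = 147629.8 Mb
interview recording: 4.116 Mbps × 1246 s × 1.03 = 5282.4 Mb
concert recording: 35.816 Mbps × 8100 s × 1.03 = 298812.9 Mb
TV episode: 3.686 Mbps × 2700 s × 1.03 = 10250.8 Mb
Total: 489380.7 Mb = 61172.6 MB.
= 61.17 GB.

61.17 GB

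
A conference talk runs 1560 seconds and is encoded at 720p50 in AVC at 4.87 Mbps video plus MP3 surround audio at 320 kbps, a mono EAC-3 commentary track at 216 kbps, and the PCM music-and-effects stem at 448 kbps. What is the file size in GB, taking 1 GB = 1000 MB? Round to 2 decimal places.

Audio total: 320 + 216 + 448 = 984 kbps = 0.984 Mbps.
Total bitrate: 4.87 + 0.984 = 5.854 Mbps.
Stream data: 5.854 Mbps × 1560 s = 9132.2 Mb.
9,132 Mb ÷ 8 = 1,142 MB → 1.142 GB.

1.14 GB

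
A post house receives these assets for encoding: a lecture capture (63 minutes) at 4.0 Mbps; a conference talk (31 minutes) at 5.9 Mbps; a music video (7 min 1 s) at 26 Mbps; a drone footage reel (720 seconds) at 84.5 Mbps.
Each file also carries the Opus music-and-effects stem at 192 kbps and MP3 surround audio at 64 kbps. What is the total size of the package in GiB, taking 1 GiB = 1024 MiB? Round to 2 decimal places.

Audio total: 192 + 64 = 256 kbps = 0.256 Mbps.
lecture capture: 4.256 Mbps × 3780 s = 16087.7 Mb
conference talk: 6.156 Mbps × 1860 s = 11450.2 Mb
music video: 26.256 Mbps × 421 s = 11053.8 Mb
drone footage reel: 84.756 Mbps × 720 s = 61024.3 Mb
Total: 99615.9 Mb = 12452.0 MB.
= 11.60 GiB.

11.60 GiB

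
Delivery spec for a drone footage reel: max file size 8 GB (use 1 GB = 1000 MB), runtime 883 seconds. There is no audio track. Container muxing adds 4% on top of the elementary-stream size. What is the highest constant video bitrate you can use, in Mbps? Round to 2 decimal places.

69.69 Mbps

Budget: 8 GB = 64000.0 Mb.
Stream payload after overhead: 64000.0 / 1.04 = 61538.5 Mb.
Total bitrate budget: 61538.5 Mb / 883 s = 69.692 Mbps.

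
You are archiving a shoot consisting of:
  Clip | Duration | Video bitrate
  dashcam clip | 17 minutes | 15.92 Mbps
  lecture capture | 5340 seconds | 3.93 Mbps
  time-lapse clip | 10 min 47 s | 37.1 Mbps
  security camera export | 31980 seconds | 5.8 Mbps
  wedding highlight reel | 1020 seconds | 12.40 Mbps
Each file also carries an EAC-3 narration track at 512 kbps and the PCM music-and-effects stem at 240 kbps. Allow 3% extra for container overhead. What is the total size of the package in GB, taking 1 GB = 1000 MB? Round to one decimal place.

37.3 GB

Audio total: 512 + 240 = 752 kbps = 0.752 Mbps.
dashcam clip: 16.672 Mbps × 1020 s × 1.03 = 17515.6 Mb
lecture capture: 4.682 Mbps × 5340 s × 1.03 = 25751.9 Mb
time-lapse clip: 37.852 Mbps × 647 s × 1.03 = 25225.0 Mb
security camera export: 6.552 Mbps × 31980 s × 1.03 = 215818.9 Mb
wedding highlight reel: 13.152 Mbps × 1020 s × 1.03 = 13817.5 Mb
Total: 298128.9 Mb = 37266.1 MB.
= 37.27 GB.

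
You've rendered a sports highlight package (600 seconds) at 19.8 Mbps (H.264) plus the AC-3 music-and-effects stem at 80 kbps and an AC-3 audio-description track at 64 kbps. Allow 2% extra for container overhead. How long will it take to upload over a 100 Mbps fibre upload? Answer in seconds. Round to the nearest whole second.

122 seconds

Audio total: 80 + 64 = 144 kbps = 0.144 Mbps.
Total bitrate: 19.944 Mbps.
File: 19.944 Mbps × 600 s = 11966.4 Mb.
With 2% container overhead: ×1.02. → 12205.7 Mb.
At 100 Mbps: 12205.7 / 100 = 122.1 s ≈ 122 seconds.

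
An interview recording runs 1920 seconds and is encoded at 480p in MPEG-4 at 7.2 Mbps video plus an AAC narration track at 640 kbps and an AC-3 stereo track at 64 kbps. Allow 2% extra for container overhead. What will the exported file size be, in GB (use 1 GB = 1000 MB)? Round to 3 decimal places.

1.935 GB

Audio total: 640 + 64 = 704 kbps = 0.704 Mbps.
Total bitrate: 7.2 + 0.704 = 7.904 Mbps.
Stream data: 7.904 Mbps × 1920 s = 15175.7 Mb.
With 2% container overhead: ×1.02.
15,479 Mb ÷ 8 = 1,935 MB → 1.935 GB.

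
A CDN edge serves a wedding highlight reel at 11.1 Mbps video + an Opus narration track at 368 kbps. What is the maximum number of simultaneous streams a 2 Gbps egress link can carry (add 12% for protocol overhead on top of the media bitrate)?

155

Audio: 368 kbps = 0.368 Mbps.
Per-viewer media rate: 11.468 Mbps.
On the wire with 12% overhead: 12.844 Mbps.
2 Gbps = 2,000 Mbps; 2,000 / 12.844 = 155.71 → 155 viewers.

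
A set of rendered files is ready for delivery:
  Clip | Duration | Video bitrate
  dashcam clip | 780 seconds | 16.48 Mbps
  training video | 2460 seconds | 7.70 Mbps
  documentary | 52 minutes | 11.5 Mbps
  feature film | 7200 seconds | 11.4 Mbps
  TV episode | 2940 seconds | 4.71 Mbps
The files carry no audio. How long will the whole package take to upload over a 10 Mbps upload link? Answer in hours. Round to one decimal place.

dashcam clip: 16.480 Mbps × 780 s = 12854.4 Mb
training video: 7.700 Mbps × 2460 s = 18942.0 Mb
documentary: 11.500 Mbps × 3120 s = 35880.0 Mb
feature film: 11.400 Mbps × 7200 s = 82080.0 Mb
TV episode: 4.710 Mbps × 2940 s = 13847.4 Mb
Total: 163603.8 Mb = 20450.5 MB.
At 10 Mbps: 163603.8 / 10 = 16360 s ≈ 4.54 hours.

4.5 hours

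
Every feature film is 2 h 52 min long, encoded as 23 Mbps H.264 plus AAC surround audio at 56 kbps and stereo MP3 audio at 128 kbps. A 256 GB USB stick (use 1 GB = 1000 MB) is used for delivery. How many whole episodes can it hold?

2 h 52 min = 172 min = 10320 s
Audio total: 56 + 128 = 184 kbps = 0.184 Mbps.
Total bitrate: 23.184 Mbps.
Per item: 23.184 Mbps × 10320 s = 239,259 Mb = 29,907 MB.
Capacity: 256 GB = 2,048,000 Mb; 8.56 items → 8 complete.

8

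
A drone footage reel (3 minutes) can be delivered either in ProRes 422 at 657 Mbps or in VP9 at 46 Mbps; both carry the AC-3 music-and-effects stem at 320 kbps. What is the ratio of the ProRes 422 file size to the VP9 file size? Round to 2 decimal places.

3 min = 180 s
Audio: 320 kbps = 0.320 Mbps.
ProRes 422: 657.320 Mbps × 180 s = 118317.6 Mb = 13.774 GiB.
VP9: 46.320 Mbps × 180 s = 8337.6 Mb = 0.971 GiB.
Ratio: 13.774 / 0.971 = 14.191.

14.19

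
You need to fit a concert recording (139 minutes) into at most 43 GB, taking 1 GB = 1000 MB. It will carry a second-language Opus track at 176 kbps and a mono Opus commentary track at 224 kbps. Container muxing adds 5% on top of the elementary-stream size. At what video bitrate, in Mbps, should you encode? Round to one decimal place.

Budget: 43 GB = 344000.0 Mb.
Stream payload after overhead: 344000.0 / 1.05 = 327619.0 Mb.
139 min = 8340 s
Total bitrate budget: 327619.0 Mb / 8340 s = 39.283 Mbps.
Audio total: 176 + 224 = 400 kbps = 0.400 Mbps.
Video: 39.283 − 0.400 = 38.883 Mbps.

38.9 Mbps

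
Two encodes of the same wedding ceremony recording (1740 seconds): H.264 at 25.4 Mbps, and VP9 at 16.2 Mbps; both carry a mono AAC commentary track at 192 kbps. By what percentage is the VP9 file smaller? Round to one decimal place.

Audio: 192 kbps = 0.192 Mbps.
H.264: 25.592 Mbps × 1740 s = 44530.1 Mb = 5.184 GiB.
VP9: 16.392 Mbps × 1740 s = 28522.1 Mb = 3.320 GiB.
Reduction: (1 − 3.320/5.184) × 100 = 35.95%.

35.9%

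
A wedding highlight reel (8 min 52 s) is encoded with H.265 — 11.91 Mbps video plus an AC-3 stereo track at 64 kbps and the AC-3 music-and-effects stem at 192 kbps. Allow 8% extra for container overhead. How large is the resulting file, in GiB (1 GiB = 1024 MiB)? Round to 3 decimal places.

0.814 GiB

8 min 52 s = 532 s
Audio total: 64 + 192 = 256 kbps = 0.256 Mbps.
Total bitrate: 11.91 + 0.256 = 12.166 Mbps.
Stream data: 12.166 Mbps × 532 s = 6472.3 Mb.
With 8% container overhead: ×1.08.
6,990 Mb = 873,762,120 bytes ÷ 1,073,741,824 = 0.8138 GiB.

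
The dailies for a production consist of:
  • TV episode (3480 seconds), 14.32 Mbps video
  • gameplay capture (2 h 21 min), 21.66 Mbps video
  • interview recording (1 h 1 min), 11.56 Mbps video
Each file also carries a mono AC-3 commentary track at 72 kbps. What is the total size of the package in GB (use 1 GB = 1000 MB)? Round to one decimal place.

34.6 GB

Audio: 72 kbps = 0.072 Mbps.
TV episode: 14.392 Mbps × 3480 s = 50084.2 Mb
gameplay capture: 21.732 Mbps × 8460 s = 183852.7 Mb
interview recording: 11.632 Mbps × 3660 s = 42573.1 Mb
Total: 276510.0 Mb = 34563.8 MB.
= 34.56 GB.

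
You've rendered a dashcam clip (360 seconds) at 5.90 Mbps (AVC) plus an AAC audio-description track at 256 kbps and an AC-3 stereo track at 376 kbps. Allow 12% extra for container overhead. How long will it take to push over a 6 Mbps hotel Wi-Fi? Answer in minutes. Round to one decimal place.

Audio total: 256 + 376 = 632 kbps = 0.632 Mbps.
Total bitrate: 6.532 Mbps.
File: 6.532 Mbps × 360 s = 2351.5 Mb.
With 12% container overhead: ×1.12. → 2633.7 Mb.
At 6 Mbps: 2633.7 / 6 = 439.0 s ≈ 7.32 minutes.

7.3 minutes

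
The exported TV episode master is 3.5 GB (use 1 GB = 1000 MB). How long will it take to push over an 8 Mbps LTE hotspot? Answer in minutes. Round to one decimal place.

File: 3.5 GB = 28000.0 Mb.
At 8 Mbps: 28000.0 / 8 = 3500.0 s ≈ 58.3 minutes.

58.3 minutes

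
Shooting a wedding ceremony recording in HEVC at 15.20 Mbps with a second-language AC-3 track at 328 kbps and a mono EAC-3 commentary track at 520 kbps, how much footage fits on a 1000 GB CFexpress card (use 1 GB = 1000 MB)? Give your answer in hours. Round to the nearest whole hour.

138 hours

Audio total: 328 + 520 = 848 kbps = 0.848 Mbps.
Total bitrate: 15.20 + 0.848 = 16.048 Mbps.
Capacity: 1000 GB = 8,000,000 Mb.
Recording time: 8,000,000 / 16.048 = 498,504 s ≈ 138 hours.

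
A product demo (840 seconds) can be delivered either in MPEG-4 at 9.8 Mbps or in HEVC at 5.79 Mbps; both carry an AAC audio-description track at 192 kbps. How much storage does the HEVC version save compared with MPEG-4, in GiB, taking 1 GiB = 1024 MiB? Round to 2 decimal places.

Audio: 192 kbps = 0.192 Mbps.
MPEG-4: 9.992 Mbps × 840 s = 8393.3 Mb = 0.977 GiB.
HEVC: 5.982 Mbps × 840 s = 5024.9 Mb = 0.585 GiB.
Saving: 0.977 − 0.585 = 0.392 GiB.

0.39 GiB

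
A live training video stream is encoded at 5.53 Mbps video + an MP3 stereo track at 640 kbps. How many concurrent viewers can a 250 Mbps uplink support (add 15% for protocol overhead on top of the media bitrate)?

35

Audio: 640 kbps = 0.640 Mbps.
Per-viewer media rate: 6.170 Mbps.
On the wire with 15% overhead: 7.096 Mbps.
250 Mbps = 250.0 Mbps; 250.0 / 7.096 = 35.23 → 35 viewers.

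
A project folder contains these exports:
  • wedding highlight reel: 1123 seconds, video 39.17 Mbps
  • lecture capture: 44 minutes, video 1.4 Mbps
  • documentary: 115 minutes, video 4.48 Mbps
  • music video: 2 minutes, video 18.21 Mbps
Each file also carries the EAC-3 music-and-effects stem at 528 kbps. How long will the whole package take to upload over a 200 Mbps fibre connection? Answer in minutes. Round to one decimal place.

7.2 minutes

Audio: 528 kbps = 0.528 Mbps.
wedding highlight reel: 39.698 Mbps × 1123 s = 44580.9 Mb
lecture capture: 1.928 Mbps × 2640 s = 5089.9 Mb
documentary: 5.008 Mbps × 6900 s = 34555.2 Mb
music video: 18.738 Mbps × 120 s = 2248.6 Mb
Total: 86474.5 Mb = 10809.3 MB.
At 200 Mbps: 86474.5 / 200 = 432 s ≈ 7.21 minutes.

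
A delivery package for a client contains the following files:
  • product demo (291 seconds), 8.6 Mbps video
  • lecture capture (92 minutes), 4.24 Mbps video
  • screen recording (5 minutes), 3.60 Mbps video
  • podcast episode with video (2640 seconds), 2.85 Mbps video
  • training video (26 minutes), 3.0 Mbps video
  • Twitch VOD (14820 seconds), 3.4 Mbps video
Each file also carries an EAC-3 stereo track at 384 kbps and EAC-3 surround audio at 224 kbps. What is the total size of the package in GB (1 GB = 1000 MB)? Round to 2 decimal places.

Audio total: 384 + 224 = 608 kbps = 0.608 Mbps.
product demo: 9.208 Mbps × 291 s = 2679.5 Mb
lecture capture: 4.848 Mbps × 5520 s = 26761.0 Mb
screen recording: 4.208 Mbps × 300 s = 1262.4 Mb
podcast episode with video: 3.458 Mbps × 2640 s = 9129.1 Mb
training video: 3.608 Mbps × 1560 s = 5628.5 Mb
Twitch VOD: 4.008 Mbps × 14820 s = 59398.6 Mb
Total: 104859.0 Mb = 13107.4 MB.
= 13.11 GB.

13.11 GB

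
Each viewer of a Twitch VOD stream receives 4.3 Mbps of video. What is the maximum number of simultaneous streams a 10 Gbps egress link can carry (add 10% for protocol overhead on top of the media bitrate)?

2114

On the wire with 10% overhead: 4.730 Mbps.
10 Gbps = 10,000 Mbps; 10,000 / 4.730 = 2114.16 → 2114 viewers.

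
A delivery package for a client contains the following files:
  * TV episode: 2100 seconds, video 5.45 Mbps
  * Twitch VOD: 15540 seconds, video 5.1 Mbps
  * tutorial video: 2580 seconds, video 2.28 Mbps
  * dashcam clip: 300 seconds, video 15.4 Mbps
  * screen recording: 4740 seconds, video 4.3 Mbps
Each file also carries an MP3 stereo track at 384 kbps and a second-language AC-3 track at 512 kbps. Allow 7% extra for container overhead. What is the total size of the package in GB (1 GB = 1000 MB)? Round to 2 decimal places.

Audio total: 384 + 512 = 896 kbps = 0.896 Mbps.
TV episode: 6.346 Mbps × 2100 s × 1.07 = 14259.5 Mb
Twitch VOD: 5.996 Mbps × 15540 s × 1.07 = 99700.3 Mb
tutorial video: 3.176 Mbps × 2580 s × 1.07 = 8767.7 Mb
dashcam clip: 16.296 Mbps × 300 s × 1.07 = 5231.0 Mb
screen recording: 5.196 Mbps × 4740 s × 1.07 = 26353.1 Mb
Total: 154311.5 Mb = 19288.9 MB.
= 19.29 GB.

19.29 GB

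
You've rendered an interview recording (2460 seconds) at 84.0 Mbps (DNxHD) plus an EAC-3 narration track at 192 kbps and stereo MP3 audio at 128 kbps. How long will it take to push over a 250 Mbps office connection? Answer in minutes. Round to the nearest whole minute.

14 minutes

Audio total: 192 + 128 = 320 kbps = 0.320 Mbps.
Total bitrate: 84.320 Mbps.
File: 84.320 Mbps × 2460 s = 207427.2 Mb.
At 250 Mbps: 207427.2 / 250 = 829.7 s ≈ 13.8 minutes.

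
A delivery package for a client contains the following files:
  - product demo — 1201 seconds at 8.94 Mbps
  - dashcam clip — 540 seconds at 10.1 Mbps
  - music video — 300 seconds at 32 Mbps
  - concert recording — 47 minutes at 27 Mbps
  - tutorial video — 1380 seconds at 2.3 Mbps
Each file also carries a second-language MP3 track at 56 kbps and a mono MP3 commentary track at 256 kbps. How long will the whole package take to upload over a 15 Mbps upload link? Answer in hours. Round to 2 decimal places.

Audio total: 56 + 256 = 312 kbps = 0.312 Mbps.
product demo: 9.252 Mbps × 1201 s = 11111.7 Mb
dashcam clip: 10.412 Mbps × 540 s = 5622.5 Mb
music video: 32.312 Mbps × 300 s = 9693.6 Mb
concert recording: 27.312 Mbps × 2820 s = 77019.8 Mb
tutorial video: 2.612 Mbps × 1380 s = 3604.6 Mb
Total: 107052.1 Mb = 13381.5 MB.
At 15 Mbps: 107052.1 / 15 = 7137 s ≈ 1.98 hours.

1.98 hours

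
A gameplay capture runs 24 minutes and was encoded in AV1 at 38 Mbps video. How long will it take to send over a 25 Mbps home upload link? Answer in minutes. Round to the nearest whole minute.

24 min = 1440 s
File: 38.000 Mbps × 1440 s = 54720.0 Mb.
At 25 Mbps: 54720.0 / 25 = 2188.8 s ≈ 36.5 minutes.

36 minutes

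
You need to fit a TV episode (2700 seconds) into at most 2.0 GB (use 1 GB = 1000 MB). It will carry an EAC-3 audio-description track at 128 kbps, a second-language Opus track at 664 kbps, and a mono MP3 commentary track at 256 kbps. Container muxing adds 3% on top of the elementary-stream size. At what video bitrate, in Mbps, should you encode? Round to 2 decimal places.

4.71 Mbps

Budget: 2.0 GB = 16000.0 Mb.
Stream payload after overhead: 16000.0 / 1.03 = 15534.0 Mb.
Total bitrate budget: 15534.0 Mb / 2700 s = 5.753 Mbps.
Audio total: 128 + 664 + 256 = 1048 kbps = 1.048 Mbps.
Video: 5.753 − 1.048 = 4.705 Mbps.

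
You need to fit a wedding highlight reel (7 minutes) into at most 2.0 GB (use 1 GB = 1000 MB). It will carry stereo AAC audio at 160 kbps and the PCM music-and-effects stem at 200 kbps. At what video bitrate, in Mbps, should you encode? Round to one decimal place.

37.7 Mbps

Budget: 2.0 GB = 16000.0 Mb.
7 min = 420 s
Total bitrate budget: 16000.0 Mb / 420 s = 38.095 Mbps.
Audio total: 160 + 200 = 360 kbps = 0.360 Mbps.
Video: 38.095 − 0.360 = 37.735 Mbps.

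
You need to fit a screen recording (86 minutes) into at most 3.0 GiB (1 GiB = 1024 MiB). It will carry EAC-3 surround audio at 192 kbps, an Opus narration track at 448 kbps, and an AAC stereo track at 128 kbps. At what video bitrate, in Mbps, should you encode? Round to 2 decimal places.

Budget: 3.0 GiB = 25769.8 Mb.
86 min = 5160 s
Total bitrate budget: 25769.8 Mb / 5160 s = 4.994 Mbps.
Audio total: 192 + 448 + 128 = 768 kbps = 0.768 Mbps.
Video: 4.994 − 0.768 = 4.226 Mbps.

4.23 Mbps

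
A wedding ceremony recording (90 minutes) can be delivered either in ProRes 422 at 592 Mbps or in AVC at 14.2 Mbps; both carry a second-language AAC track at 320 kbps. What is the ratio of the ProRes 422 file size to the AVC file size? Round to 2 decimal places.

90 min = 5400 s
Audio: 320 kbps = 0.320 Mbps.
ProRes 422: 592.320 Mbps × 5400 s = 3198528.0 Mb = 372.358 GiB.
AVC: 14.520 Mbps × 5400 s = 78408.0 Mb = 9.128 GiB.
Ratio: 372.358 / 9.128 = 40.793.

40.79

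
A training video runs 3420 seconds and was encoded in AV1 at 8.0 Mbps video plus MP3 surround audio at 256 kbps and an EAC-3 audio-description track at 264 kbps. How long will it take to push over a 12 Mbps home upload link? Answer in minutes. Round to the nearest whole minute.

Audio total: 256 + 264 = 520 kbps = 0.520 Mbps.
Total bitrate: 8.520 Mbps.
File: 8.520 Mbps × 3420 s = 29138.4 Mb.
At 12 Mbps: 29138.4 / 12 = 2428.2 s ≈ 40.5 minutes.

40 minutes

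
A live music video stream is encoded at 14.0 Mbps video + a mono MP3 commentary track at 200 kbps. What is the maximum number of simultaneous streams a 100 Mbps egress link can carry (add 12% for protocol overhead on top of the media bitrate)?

Audio: 200 kbps = 0.200 Mbps.
Per-viewer media rate: 14.200 Mbps.
On the wire with 12% overhead: 15.904 Mbps.
100 Mbps = 100.0 Mbps; 100.0 / 15.904 = 6.29 → 6 viewers.

6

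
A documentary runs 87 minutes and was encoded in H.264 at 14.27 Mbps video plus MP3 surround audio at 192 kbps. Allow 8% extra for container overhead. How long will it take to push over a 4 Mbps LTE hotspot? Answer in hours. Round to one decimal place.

5.7 hours

87 min = 5220 s
Audio: 192 kbps = 0.192 Mbps.
Total bitrate: 14.462 Mbps.
File: 14.462 Mbps × 5220 s = 75491.6 Mb.
With 8% container overhead: ×1.08. → 81531.0 Mb.
At 4 Mbps: 81531.0 / 4 = 20382.7 s ≈ 5.66 hours.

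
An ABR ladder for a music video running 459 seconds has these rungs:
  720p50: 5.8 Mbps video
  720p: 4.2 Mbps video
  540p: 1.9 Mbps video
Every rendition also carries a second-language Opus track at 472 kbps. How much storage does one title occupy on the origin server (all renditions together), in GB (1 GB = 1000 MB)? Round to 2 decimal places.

0.76 GB

Audio: 472 kbps = 0.472 Mbps.
Sum of rendition bitrates: (5.8+0.472) + (4.2+0.472) + (1.9+0.472) = 13.316 Mbps.
× 459 s = 6,112 Mb = 764.0 MB = 0.764 GB.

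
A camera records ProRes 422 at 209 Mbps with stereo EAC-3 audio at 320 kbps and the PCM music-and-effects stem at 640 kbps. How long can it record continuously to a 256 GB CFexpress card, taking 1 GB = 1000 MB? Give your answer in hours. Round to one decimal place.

Audio total: 320 + 640 = 960 kbps = 0.960 Mbps.
Total bitrate: 209 + 0.960 = 209.960 Mbps.
Capacity: 256 GB = 2,048,000 Mb.
Recording time: 2,048,000 / 209.960 = 9,754 s ≈ 2.71 hours.

2.7 hours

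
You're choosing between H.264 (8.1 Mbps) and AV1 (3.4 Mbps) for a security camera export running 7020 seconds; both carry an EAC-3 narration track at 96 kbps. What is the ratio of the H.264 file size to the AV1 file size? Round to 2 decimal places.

2.34

Audio: 96 kbps = 0.096 Mbps.
H.264: 8.196 Mbps × 7020 s = 57535.9 Mb = 6.698 GiB.
AV1: 3.496 Mbps × 7020 s = 24541.9 Mb = 2.857 GiB.
Ratio: 6.698 / 2.857 = 2.344.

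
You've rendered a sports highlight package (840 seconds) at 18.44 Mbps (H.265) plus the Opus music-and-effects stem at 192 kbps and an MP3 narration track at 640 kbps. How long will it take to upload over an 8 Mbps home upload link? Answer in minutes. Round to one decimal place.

Audio total: 192 + 640 = 832 kbps = 0.832 Mbps.
Total bitrate: 19.272 Mbps.
File: 19.272 Mbps × 840 s = 16188.5 Mb.
At 8 Mbps: 16188.5 / 8 = 2023.6 s ≈ 33.7 minutes.

33.7 minutes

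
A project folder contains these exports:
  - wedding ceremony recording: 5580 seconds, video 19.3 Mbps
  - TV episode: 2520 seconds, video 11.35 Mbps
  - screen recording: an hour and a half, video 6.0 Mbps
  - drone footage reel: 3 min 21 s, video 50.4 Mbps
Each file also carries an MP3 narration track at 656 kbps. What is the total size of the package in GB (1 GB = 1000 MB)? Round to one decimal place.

23.5 GB

Audio: 656 kbps = 0.656 Mbps.
wedding ceremony recording: 19.956 Mbps × 5580 s = 111354.5 Mb
TV episode: 12.006 Mbps × 2520 s = 30255.1 Mb
screen recording: 6.656 Mbps × 5400 s = 35942.4 Mb
drone footage reel: 51.056 Mbps × 201 s = 10262.3 Mb
Total: 187814.3 Mb = 23476.8 MB.
= 23.48 GB.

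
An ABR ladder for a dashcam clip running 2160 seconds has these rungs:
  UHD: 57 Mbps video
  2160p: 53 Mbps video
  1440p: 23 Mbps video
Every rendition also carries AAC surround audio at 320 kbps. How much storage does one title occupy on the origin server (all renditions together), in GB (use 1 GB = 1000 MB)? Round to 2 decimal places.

Audio: 320 kbps = 0.320 Mbps.
Sum of rendition bitrates: (57+0.320) + (53+0.320) + (23+0.320) = 133.960 Mbps.
× 2160 s = 289,354 Mb = 36,169 MB = 36.17 GB.

36.17 GB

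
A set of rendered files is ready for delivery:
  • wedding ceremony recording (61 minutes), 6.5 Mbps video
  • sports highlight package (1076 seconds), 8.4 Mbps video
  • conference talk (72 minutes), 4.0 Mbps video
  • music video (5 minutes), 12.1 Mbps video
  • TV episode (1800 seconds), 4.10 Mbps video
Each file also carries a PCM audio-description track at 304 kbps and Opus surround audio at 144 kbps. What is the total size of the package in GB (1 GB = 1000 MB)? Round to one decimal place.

8.3 GB

Audio total: 304 + 144 = 448 kbps = 0.448 Mbps.
wedding ceremony recording: 6.948 Mbps × 3660 s = 25429.7 Mb
sports highlight package: 8.848 Mbps × 1076 s = 9520.4 Mb
conference talk: 4.448 Mbps × 4320 s = 19215.4 Mb
music video: 12.548 Mbps × 300 s = 3764.4 Mb
TV episode: 4.548 Mbps × 1800 s = 8186.4 Mb
Total: 66116.3 Mb = 8264.5 MB.
= 8.265 GB.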